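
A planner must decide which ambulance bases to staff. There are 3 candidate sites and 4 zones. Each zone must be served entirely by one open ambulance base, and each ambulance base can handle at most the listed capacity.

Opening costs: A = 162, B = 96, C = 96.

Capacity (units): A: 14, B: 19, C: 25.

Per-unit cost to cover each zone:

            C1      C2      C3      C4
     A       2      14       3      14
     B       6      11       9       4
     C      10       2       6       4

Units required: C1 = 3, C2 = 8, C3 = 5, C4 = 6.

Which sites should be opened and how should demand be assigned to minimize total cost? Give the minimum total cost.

Minimum total cost: 196

Open {C}: C1→C 10·3=30, C2→C 2·8=16, C3→C 6·5=30, C4→C 4·6=24.
Loads: C carries 22/25. Service 100; fixed 96; total 196.
Next best feasible plan costs 280.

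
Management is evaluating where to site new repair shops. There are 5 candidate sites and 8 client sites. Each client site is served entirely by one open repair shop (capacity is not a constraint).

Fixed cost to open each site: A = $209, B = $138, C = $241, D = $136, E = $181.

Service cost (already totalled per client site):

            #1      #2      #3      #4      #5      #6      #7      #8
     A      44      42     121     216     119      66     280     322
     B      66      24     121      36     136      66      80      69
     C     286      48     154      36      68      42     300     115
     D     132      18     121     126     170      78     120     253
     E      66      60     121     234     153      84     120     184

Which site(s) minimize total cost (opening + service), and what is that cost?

For any fixed open set, each client site goes to its cheapest open site; total = fixed + service.
{B}: #1→B 66, #2→B 24, #3→B 121, #4→B 36, #5→B 136, #6→B 66, #7→B 80, #8→B 69. Service 598; fixed 138; total 736.
{B, D}: service 592 + fixed 274 = 866
{B, C}: service 506 + fixed 379 = 885
{A, B, C, D, E}: service 478 + fixed 905 = 1383
No other subset beats 736.

Open B only; minimum total cost 736.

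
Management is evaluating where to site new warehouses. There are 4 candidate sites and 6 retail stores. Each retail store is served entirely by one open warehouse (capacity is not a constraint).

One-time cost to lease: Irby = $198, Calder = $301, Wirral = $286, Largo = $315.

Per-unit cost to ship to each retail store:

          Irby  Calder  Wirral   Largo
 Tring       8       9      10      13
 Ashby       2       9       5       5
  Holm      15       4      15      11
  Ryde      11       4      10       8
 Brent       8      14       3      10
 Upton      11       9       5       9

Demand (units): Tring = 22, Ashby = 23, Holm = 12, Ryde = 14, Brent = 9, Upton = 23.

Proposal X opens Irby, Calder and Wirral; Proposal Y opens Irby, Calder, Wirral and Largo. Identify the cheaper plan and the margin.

Proposal X: {Irby, Calder, Wirral}: Tring→Irby 8·22=176, Ashby→Irby 2·23=46, Holm→Calder 4·12=48, Ryde→Calder 4·14=56, Brent→Wirral 3·9=27, Upton→Wirral 5·23=115. Service 468; fixed 785; total 1253.
Proposal Y: {Irby, Calder, Wirral, Largo}: Tring→Irby 8·22=176, Ashby→Irby 2·23=46, Holm→Calder 4·12=48, Ryde→Calder 4·14=56, Brent→Wirral 3·9=27, Upton→Wirral 5·23=115. Service 468; fixed 1100; total 1568.
Difference: |1253 − 1568| = 315.

Proposal X is cheaper by 315.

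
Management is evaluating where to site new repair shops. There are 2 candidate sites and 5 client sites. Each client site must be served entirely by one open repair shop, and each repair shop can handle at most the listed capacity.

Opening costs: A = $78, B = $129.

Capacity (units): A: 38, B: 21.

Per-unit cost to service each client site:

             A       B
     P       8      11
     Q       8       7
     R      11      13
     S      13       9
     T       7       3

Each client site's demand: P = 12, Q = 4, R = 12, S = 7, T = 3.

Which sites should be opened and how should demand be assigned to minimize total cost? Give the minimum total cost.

Open {A}: P→A 8·12=96, Q→A 8·4=32, R→A 11·12=132, S→A 13·7=91, T→A 7·3=21.
Loads: A carries 38/38. Service 372; fixed 78; total 450.
Next best feasible plan costs 535.

Minimum total cost: 450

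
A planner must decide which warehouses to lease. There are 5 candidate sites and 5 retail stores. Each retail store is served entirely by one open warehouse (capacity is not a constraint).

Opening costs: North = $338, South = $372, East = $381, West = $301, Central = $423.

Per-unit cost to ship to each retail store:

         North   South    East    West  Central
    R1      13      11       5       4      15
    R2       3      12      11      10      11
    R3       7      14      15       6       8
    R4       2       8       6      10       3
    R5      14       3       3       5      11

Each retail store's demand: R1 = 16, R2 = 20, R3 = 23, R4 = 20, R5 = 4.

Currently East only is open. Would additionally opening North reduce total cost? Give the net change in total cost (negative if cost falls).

Current service cost with {East}: 777.
Adding North: each retail store re-picks its cheapest; new service cost 353, saving 424.
Extra fixed cost: 338. Net change = 338 − 424 = -86.
(Totals: 1158 → 1072.)

Yes — net change −86 (cost falls by 86).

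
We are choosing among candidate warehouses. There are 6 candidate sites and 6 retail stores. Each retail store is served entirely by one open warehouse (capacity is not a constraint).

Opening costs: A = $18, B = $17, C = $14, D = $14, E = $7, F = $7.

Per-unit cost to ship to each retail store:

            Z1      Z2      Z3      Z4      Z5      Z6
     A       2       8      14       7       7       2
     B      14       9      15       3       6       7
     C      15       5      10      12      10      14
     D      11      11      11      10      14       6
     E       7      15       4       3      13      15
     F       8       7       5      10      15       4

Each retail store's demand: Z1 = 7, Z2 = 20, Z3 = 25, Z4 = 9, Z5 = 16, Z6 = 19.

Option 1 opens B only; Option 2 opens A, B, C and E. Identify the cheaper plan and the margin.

Option 1: {B}: Z1→B 14·7=98, Z2→B 9·20=180, Z3→B 15·25=375, Z4→B 3·9=27, Z5→B 6·16=96, Z6→B 7·19=133. Service 909; fixed 17; total 926.
Option 2: {A, B, C, E}: Z1→A 2·7=14, Z2→C 5·20=100, Z3→E 4·25=100, Z4→B 3·9=27, Z5→B 6·16=96, Z6→A 2·19=38. Service 375; fixed 56; total 431.
Difference: |926 − 431| = 495.

Option 2 is cheaper by 495.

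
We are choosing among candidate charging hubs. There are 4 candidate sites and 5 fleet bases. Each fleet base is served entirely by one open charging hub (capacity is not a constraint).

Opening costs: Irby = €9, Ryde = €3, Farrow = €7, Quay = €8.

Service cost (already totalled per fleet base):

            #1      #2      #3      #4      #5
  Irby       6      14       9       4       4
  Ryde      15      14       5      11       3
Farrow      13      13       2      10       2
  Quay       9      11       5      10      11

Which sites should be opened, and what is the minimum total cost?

For any fixed open set, each fleet base goes to its cheapest open site; total = fixed + service.
{Irby, Farrow}: #1→Irby 6, #2→Farrow 13, #3→Farrow 2, #4→Irby 4, #5→Farrow 2. Service 27; fixed 16; total 43.
{Irby, Ryde}: service 32 + fixed 12 = 44
{Irby}: #1→Irby 6, #2→Irby 14, #3→Irby 9, #4→Irby 4, #5→Irby 4. Service 37; fixed 9; total 46.
{Irby, Ryde, Farrow, Quay}: service 25 + fixed 27 = 52
No other subset beats 43.

Open Irby and Farrow; minimum total cost 43.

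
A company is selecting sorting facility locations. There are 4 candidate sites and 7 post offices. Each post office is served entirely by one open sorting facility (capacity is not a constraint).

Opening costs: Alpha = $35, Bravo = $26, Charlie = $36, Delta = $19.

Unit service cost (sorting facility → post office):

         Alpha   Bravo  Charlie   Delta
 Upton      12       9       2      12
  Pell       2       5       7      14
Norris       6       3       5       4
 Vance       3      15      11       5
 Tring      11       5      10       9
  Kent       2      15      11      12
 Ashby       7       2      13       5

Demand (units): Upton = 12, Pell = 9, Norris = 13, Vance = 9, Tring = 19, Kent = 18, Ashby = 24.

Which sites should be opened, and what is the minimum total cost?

Open Alpha, Bravo and Charlie; minimum total cost 384.

For any fixed open set, each post office goes to its cheapest open site; total = fixed + service.
{Alpha, Bravo, Charlie}: Upton→Charlie 2·12=24, Pell→Alpha 2·9=18, Norris→Bravo 3·13=39, Vance→Alpha 3·9=27, Tring→Bravo 5·19=95, Kent→Alpha 2·18=36, Ashby→Bravo 2·24=48. Service 287; fixed 97; total 384.
{Alpha, Bravo, Charlie, Delta}: service 287 + fixed 116 = 403
{Alpha, Bravo}: service 371 + fixed 61 = 432
{Delta}: service 874 + fixed 19 = 893
No other subset beats 384.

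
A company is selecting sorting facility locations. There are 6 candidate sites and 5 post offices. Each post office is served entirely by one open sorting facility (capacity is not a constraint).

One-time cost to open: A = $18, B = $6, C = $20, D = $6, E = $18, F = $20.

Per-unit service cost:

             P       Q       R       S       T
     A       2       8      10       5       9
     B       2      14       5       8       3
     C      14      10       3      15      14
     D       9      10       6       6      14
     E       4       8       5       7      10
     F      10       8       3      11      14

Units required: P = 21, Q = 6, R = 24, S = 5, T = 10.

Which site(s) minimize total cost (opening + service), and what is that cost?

For any fixed open set, each post office goes to its cheapest open site; total = fixed + service.
{B, D, F}: P→B 2·21=42, Q→F 8·6=48, R→F 3·24=72, S→D 6·5=30, T→B 3·10=30. Service 222; fixed 32; total 254.
{B, F}: P→B 2·21=42, Q→F 8·6=48, R→F 3·24=72, S→B 8·5=40, T→B 3·10=30. Service 232; fixed 26; total 258.
{A, B, C}: P→A 2·21=42, Q→A 8·6=48, R→C 3·24=72, S→A 5·5=25, T→B 3·10=30. Service 217; fixed 44; total 261.
{A, B, C, D, E, F}: P→A 2·21=42, Q→A 8·6=48, R→C 3·24=72, S→A 5·5=25, T→B 3·10=30. Service 217; fixed 88; total 305.
No other subset beats 254.

Open B, D and F; minimum total cost 254.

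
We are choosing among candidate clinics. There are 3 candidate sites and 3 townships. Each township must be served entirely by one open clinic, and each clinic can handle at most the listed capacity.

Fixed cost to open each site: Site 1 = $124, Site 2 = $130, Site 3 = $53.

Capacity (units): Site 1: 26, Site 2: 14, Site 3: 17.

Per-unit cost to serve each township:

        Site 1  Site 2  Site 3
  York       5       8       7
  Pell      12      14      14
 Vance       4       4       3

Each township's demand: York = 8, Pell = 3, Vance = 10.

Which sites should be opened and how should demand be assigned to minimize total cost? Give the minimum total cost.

Open {Site 1}: York→Site 1 5·8=40, Pell→Site 1 12·3=36, Vance→Site 1 4·10=40.
Loads: Site 1 carries 21/26. Service 116; fixed 124; total 240.
Next best feasible plan costs 283.

Minimum total cost: 240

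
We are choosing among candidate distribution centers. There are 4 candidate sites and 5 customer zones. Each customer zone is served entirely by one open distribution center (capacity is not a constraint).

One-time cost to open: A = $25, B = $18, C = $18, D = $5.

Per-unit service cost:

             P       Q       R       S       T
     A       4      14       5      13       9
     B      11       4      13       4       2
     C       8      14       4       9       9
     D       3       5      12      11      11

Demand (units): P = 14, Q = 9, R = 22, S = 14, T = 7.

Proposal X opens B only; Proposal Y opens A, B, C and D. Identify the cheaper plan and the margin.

Proposal Y is cheaper by 262.

Proposal X: {B}: P→B 11·14=154, Q→B 4·9=36, R→B 13·22=286, S→B 4·14=56, T→B 2·7=14. Service 546; fixed 18; total 564.
Proposal Y: {A, B, C, D}: P→D 3·14=42, Q→B 4·9=36, R→C 4·22=88, S→B 4·14=56, T→B 2·7=14. Service 236; fixed 66; total 302.
Difference: |564 − 302| = 262.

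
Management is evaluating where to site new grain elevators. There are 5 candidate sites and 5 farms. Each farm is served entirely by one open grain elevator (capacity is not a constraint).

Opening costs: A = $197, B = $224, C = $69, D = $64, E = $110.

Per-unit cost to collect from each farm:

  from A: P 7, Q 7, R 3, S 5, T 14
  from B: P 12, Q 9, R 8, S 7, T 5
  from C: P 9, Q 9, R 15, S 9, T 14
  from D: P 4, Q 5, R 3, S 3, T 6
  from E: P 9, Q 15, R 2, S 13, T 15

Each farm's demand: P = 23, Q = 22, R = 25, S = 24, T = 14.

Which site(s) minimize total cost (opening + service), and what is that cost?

Open D only; minimum total cost 497.

For any fixed open set, each farm goes to its cheapest open site; total = fixed + service.
{D}: P→D 4·23=92, Q→D 5·22=110, R→D 3·25=75, S→D 3·24=72, T→D 6·14=84. Service 433; fixed 64; total 497.
{C, D}: service 433 + fixed 133 = 566
{D, E}: service 408 + fixed 174 = 582
{A, B, C, D, E}: service 394 + fixed 664 = 1058
No other subset beats 497.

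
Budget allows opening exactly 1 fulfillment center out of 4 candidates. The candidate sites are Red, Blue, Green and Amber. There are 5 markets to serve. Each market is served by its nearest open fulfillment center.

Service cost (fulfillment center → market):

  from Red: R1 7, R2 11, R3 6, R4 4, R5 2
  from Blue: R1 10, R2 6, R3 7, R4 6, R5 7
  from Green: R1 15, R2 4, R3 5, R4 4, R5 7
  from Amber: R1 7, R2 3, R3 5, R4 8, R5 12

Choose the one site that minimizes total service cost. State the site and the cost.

Choose Red only; total service cost 30.

With exactly 1 open, each market uses its cheapest among the chosen.
{Red}: R1→Red 7, R2→Red 11, R3→Red 6, R4→Red 4, R5→Red 2. Service cost 30.
{Green}: service cost 35
{Amber}: service cost 35
Among all 4 size-1 choices, {Red} is lowest.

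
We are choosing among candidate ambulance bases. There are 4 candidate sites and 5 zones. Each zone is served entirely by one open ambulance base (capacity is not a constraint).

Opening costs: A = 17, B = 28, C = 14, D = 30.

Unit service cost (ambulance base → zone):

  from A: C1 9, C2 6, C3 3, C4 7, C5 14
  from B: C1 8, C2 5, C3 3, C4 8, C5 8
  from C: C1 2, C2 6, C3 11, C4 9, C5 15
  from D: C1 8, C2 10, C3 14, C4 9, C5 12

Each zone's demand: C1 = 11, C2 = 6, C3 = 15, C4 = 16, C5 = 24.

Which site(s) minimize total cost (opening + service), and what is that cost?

For any fixed open set, each zone goes to its cheapest open site; total = fixed + service.
{B, C}: C1→C 2·11=22, C2→B 5·6=30, C3→B 3·15=45, C4→B 8·16=128, C5→B 8·24=192. Service 417; fixed 42; total 459.
{A, B, C}: C1→C 2·11=22, C2→B 5·6=30, C3→A 3·15=45, C4→A 7·16=112, C5→B 8·24=192. Service 401; fixed 59; total 460.
{B, C, D}: service 417 + fixed 72 = 489
{A, B, C, D}: service 401 + fixed 89 = 490
No other subset beats 459.

Open B and C; minimum total cost 459.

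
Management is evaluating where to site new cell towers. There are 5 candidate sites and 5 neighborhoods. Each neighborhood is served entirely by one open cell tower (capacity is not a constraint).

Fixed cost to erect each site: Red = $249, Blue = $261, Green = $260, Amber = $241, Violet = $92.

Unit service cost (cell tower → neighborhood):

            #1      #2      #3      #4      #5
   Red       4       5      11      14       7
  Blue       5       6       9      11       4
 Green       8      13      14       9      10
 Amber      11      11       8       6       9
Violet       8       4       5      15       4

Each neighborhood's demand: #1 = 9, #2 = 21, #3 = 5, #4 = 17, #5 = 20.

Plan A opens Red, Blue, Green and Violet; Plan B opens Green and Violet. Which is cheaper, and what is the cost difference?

Plan B is cheaper by 474.

Plan A: {Red, Blue, Green, Violet}: #1→Red 4·9=36, #2→Violet 4·21=84, #3→Violet 5·5=25, #4→Green 9·17=153, #5→Blue 4·20=80. Service 378; fixed 862; total 1240.
Plan B: {Green, Violet}: #1→Green 8·9=72, #2→Violet 4·21=84, #3→Violet 5·5=25, #4→Green 9·17=153, #5→Violet 4·20=80. Service 414; fixed 352; total 766.
Difference: |1240 − 766| = 474.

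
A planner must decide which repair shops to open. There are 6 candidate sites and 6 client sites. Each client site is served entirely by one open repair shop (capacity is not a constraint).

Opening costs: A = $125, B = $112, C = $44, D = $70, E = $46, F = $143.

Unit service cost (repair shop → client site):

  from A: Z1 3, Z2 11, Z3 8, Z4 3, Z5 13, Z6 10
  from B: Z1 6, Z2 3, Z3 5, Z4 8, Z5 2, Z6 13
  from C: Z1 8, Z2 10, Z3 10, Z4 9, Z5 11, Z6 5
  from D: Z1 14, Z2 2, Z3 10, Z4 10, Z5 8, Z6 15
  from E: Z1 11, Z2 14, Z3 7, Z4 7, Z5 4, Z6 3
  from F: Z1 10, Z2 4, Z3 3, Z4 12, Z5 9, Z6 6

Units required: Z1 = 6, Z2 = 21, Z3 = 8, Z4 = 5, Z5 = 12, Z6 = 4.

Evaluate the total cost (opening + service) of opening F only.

Total cost: 503

Each client site is assigned to its cheapest site among the open ones.
{F}: Z1→F 10·6=60, Z2→F 4·21=84, Z3→F 3·8=24, Z4→F 12·5=60, Z5→F 9·12=108, Z6→F 6·4=24. Service 360; fixed 143; total 503.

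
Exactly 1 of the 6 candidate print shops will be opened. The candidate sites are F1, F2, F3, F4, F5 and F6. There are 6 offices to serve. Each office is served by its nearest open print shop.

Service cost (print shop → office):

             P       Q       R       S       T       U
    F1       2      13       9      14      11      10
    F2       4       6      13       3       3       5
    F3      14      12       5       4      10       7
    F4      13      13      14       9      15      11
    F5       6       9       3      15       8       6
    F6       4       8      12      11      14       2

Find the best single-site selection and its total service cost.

Choose F2 only; total service cost 34.

With exactly 1 open, each office uses its cheapest among the chosen.
{F2}: P→F2 4, Q→F2 6, R→F2 13, S→F2 3, T→F2 3, U→F2 5. Service cost 34.
{F5}: service cost 47
{F6}: service cost 51
Among all 6 size-1 choices, {F2} is lowest.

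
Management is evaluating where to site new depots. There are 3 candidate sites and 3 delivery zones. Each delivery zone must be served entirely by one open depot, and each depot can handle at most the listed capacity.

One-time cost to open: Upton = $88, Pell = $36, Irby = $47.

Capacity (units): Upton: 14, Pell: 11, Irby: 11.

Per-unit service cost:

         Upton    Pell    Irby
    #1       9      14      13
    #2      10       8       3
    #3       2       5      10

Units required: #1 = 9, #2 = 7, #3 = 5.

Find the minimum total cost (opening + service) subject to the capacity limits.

Minimum total cost: 247

Open {Upton, Irby}: #1→Upton 9·9=81, #2→Irby 3·7=21, #3→Upton 2·5=10.
Loads: Upton carries 14/14, Irby carries 7/11. Service 112; fixed 135; total 247.
Next best feasible plan costs 271.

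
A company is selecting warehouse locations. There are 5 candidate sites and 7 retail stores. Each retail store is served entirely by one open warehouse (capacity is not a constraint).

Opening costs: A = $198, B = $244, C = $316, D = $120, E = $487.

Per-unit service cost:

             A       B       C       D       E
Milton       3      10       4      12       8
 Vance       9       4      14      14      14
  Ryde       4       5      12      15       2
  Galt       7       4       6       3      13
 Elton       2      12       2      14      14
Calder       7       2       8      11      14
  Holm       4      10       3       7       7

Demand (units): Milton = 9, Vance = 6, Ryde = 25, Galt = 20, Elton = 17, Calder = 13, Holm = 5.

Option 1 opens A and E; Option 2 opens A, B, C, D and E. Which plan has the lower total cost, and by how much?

Option 1: {A, E}: Milton→A 3·9=27, Vance→A 9·6=54, Ryde→E 2·25=50, Galt→A 7·20=140, Elton→A 2·17=34, Calder→A 7·13=91, Holm→A 4·5=20. Service 416; fixed 685; total 1101.
Option 2: {A, B, C, D, E}: Milton→A 3·9=27, Vance→B 4·6=24, Ryde→E 2·25=50, Galt→D 3·20=60, Elton→A 2·17=34, Calder→B 2·13=26, Holm→C 3·5=15. Service 236; fixed 1365; total 1601.
Difference: |1101 − 1601| = 500.

Option 1 is cheaper by 500.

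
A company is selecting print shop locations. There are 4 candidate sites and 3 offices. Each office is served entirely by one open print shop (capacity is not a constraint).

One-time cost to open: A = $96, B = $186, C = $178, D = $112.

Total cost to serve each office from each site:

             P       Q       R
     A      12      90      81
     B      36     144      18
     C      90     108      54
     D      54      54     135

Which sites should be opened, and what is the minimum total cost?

Open A only; minimum total cost 279.

For any fixed open set, each office goes to its cheapest open site; total = fixed + service.
{A}: P→A 12, Q→A 90, R→A 81. Service 183; fixed 96; total 279.
{A, D}: P→A 12, Q→D 54, R→A 81. Service 147; fixed 208; total 355.
{D}: P→D 54, Q→D 54, R→D 135. Service 243; fixed 112; total 355.
{A, B, C, D}: P→A 12, Q→D 54, R→B 18. Service 84; fixed 572; total 656.
No other subset beats 279.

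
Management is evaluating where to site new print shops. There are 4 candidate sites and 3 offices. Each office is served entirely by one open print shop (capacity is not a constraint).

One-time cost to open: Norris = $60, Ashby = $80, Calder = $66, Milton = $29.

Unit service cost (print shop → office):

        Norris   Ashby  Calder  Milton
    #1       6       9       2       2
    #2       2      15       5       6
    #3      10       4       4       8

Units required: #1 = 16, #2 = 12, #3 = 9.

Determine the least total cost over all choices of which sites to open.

Minimum total cost: 194

For any fixed open set, each office goes to its cheapest open site; total = fixed + service.
{Calder}: #1→Calder 2·16=32, #2→Calder 5·12=60, #3→Calder 4·9=36. Service 128; fixed 66; total 194.
{Milton}: service 176 + fixed 29 = 205
{Norris, Milton}: service 128 + fixed 89 = 217
{Norris, Ashby, Calder, Milton}: service 92 + fixed 235 = 327
No other subset beats 194.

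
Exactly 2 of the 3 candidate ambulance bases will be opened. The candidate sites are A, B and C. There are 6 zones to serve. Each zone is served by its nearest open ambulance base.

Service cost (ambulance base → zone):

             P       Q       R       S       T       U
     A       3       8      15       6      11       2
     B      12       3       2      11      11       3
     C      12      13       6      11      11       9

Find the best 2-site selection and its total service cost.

Choose A and B; total service cost 27.

With exactly 2 open, each zone uses its cheapest among the chosen.
{A, B}: P→A 3, Q→B 3, R→B 2, S→A 6, T→A 11, U→A 2. Service cost 27.
{A, C}: service cost 36
{B, C}: service cost 42
Among all 3 size-2 choices, {A, B} is lowest.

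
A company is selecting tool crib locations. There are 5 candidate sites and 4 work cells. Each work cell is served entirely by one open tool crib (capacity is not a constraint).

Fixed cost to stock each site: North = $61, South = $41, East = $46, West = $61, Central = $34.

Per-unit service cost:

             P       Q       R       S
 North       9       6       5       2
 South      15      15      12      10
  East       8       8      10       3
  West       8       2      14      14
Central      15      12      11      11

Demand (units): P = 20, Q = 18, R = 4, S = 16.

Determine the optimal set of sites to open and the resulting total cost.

Open North and West; minimum total cost 370.

For any fixed open set, each work cell goes to its cheapest open site; total = fixed + service.
{North, West}: P→West 8·20=160, Q→West 2·18=36, R→North 5·4=20, S→North 2·16=32. Service 248; fixed 122; total 370.
{East, West}: P→East 8·20=160, Q→West 2·18=36, R→East 10·4=40, S→East 3·16=48. Service 284; fixed 107; total 391.
{North}: service 340 + fixed 61 = 401
{North, South, East, West, Central}: P→East 8·20=160, Q→West 2·18=36, R→North 5·4=20, S→North 2·16=32. Service 248; fixed 243; total 491.
No other subset beats 370.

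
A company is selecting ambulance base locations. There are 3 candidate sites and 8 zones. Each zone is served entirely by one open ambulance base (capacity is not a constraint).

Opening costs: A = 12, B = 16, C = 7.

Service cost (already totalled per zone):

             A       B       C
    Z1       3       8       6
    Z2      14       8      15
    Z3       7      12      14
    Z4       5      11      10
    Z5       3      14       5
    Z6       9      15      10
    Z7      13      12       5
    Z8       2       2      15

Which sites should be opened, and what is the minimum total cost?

For any fixed open set, each zone goes to its cheapest open site; total = fixed + service.
{A, C}: Z1→A 3, Z2→A 14, Z3→A 7, Z4→A 5, Z5→A 3, Z6→A 9, Z7→C 5, Z8→A 2. Service 48; fixed 19; total 67.
{A}: Z1→A 3, Z2→A 14, Z3→A 7, Z4→A 5, Z5→A 3, Z6→A 9, Z7→A 13, Z8→A 2. Service 56; fixed 12; total 68.
{A, B}: service 49 + fixed 28 = 77
{A, B, C}: service 42 + fixed 35 = 77
No other subset beats 67.

Open A and C; minimum total cost 67.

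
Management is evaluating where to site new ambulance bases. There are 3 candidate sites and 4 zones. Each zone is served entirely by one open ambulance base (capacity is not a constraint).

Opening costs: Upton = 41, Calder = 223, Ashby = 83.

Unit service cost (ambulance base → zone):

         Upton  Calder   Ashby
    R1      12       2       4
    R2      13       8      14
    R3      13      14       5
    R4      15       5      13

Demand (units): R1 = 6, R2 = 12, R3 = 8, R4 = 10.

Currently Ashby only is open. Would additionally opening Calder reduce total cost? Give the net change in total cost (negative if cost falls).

No — net change +59 (cost rises by 59).

Current service cost with {Ashby}: 362.
Adding Calder: each zone re-picks its cheapest; new service cost 198, saving 164.
Extra fixed cost: 223. Net change = 223 − 164 = 59.
(Totals: 445 → 504.)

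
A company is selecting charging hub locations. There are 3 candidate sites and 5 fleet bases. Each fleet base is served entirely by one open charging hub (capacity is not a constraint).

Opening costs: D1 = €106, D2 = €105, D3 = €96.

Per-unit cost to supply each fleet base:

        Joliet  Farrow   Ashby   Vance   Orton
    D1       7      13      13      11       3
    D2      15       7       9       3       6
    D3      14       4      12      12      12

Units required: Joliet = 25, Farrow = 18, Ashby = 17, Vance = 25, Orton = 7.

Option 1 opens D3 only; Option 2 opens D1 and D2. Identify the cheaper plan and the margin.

Option 1: {D3}: Joliet→D3 14·25=350, Farrow→D3 4·18=72, Ashby→D3 12·17=204, Vance→D3 12·25=300, Orton→D3 12·7=84. Service 1010; fixed 96; total 1106.
Option 2: {D1, D2}: Joliet→D1 7·25=175, Farrow→D2 7·18=126, Ashby→D2 9·17=153, Vance→D2 3·25=75, Orton→D1 3·7=21. Service 550; fixed 211; total 761.
Difference: |1106 − 761| = 345.

Option 2 is cheaper by 345.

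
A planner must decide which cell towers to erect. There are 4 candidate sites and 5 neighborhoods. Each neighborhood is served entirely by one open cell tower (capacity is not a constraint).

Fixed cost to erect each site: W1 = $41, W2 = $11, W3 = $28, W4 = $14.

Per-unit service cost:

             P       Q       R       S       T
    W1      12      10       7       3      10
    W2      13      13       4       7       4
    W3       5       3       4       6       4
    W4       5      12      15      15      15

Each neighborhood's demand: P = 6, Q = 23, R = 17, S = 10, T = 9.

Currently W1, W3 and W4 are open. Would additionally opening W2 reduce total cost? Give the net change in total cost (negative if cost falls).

No — net change +11 (cost rises by 11).

Current service cost with {W1, W3, W4}: 233.
Adding W2: each neighborhood re-picks its cheapest; new service cost 233, saving 0.
Extra fixed cost: 11. Net change = 11 − 0 = 11.
(Totals: 316 → 327.)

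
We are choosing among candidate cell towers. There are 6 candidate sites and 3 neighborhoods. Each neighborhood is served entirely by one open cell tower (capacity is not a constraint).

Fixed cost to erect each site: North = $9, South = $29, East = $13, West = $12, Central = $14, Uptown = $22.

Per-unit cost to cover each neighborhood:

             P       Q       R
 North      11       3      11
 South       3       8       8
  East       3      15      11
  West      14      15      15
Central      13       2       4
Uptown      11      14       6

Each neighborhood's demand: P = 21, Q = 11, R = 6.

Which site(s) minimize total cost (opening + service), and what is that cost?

Open East and Central; minimum total cost 136.

For any fixed open set, each neighborhood goes to its cheapest open site; total = fixed + service.
{East, Central}: P→East 3·21=63, Q→Central 2·11=22, R→Central 4·6=24. Service 109; fixed 27; total 136.
{North, East, Central}: service 109 + fixed 36 = 145
{East, West, Central}: service 109 + fixed 39 = 148
{North, South, East, West, Central, Uptown}: P→South 3·21=63, Q→Central 2·11=22, R→Central 4·6=24. Service 109; fixed 99; total 208.
No other subset beats 136.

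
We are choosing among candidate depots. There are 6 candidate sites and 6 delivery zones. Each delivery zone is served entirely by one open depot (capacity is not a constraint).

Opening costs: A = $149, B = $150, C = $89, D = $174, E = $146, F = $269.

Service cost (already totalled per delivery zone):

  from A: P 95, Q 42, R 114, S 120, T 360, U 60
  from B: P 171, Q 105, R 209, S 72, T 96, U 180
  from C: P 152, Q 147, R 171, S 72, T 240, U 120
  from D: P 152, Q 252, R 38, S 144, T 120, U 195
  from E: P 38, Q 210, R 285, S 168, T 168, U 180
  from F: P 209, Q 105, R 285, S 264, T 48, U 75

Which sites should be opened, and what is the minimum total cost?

Open A and B; minimum total cost 778.

For any fixed open set, each delivery zone goes to its cheapest open site; total = fixed + service.
{A, B}: P→A 95, Q→A 42, R→A 114, S→B 72, T→B 96, U→A 60. Service 479; fixed 299; total 778.
{A, D}: service 475 + fixed 323 = 798
{A, E}: service 542 + fixed 295 = 837
{A, B, C, D, E, F}: P→E 38, Q→A 42, R→D 38, S→B 72, T→F 48, U→A 60. Service 298; fixed 977; total 1275.
No other subset beats 778.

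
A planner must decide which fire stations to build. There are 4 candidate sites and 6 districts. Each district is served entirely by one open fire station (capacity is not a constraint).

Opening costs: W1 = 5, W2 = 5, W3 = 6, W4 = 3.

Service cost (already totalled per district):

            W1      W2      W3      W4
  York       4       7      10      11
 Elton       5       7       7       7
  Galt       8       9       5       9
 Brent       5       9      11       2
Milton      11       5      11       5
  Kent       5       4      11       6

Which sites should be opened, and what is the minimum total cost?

For any fixed open set, each district goes to its cheapest open site; total = fixed + service.
{W1, W4}: York→W1 4, Elton→W1 5, Galt→W1 8, Brent→W4 2, Milton→W4 5, Kent→W1 5. Service 29; fixed 8; total 37.
{W1, W3, W4}: service 26 + fixed 14 = 40
{W1, W2}: service 31 + fixed 10 = 41
{W1, W2, W3, W4}: service 25 + fixed 19 = 44
No other subset beats 37.

Open W1 and W4; minimum total cost 37.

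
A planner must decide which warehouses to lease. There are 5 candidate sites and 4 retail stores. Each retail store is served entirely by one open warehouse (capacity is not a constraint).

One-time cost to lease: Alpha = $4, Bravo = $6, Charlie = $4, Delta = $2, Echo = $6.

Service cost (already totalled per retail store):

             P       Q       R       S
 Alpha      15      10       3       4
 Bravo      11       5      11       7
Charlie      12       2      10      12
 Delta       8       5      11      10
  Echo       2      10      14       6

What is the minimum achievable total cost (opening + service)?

For any fixed open set, each retail store goes to its cheapest open site; total = fixed + service.
{Alpha, Charlie, Echo}: P→Echo 2, Q→Charlie 2, R→Alpha 3, S→Alpha 4. Service 11; fixed 14; total 25.
{Alpha, Delta}: service 20 + fixed 6 = 26
{Alpha, Delta, Echo}: service 14 + fixed 12 = 26
{Alpha, Bravo, Charlie, Delta, Echo}: service 11 + fixed 22 = 33
No other subset beats 25.

Minimum total cost: 25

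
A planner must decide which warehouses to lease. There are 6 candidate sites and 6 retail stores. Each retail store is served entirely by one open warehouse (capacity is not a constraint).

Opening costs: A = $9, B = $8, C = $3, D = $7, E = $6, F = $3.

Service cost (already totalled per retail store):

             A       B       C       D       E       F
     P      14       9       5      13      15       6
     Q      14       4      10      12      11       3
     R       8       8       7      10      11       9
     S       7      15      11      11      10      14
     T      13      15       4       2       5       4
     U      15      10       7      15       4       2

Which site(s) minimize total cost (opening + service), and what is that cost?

For any fixed open set, each retail store goes to its cheapest open site; total = fixed + service.
{C, F}: P→C 5, Q→F 3, R→C 7, S→C 11, T→C 4, U→F 2. Service 32; fixed 6; total 38.
{F}: P→F 6, Q→F 3, R→F 9, S→F 14, T→F 4, U→F 2. Service 38; fixed 3; total 41.
{A, F}: service 30 + fixed 12 = 42
{A, B, C, D, E, F}: P→C 5, Q→F 3, R→C 7, S→A 7, T→D 2, U→F 2. Service 26; fixed 36; total 62.
No other subset beats 38.

Open C and F; minimum total cost 38.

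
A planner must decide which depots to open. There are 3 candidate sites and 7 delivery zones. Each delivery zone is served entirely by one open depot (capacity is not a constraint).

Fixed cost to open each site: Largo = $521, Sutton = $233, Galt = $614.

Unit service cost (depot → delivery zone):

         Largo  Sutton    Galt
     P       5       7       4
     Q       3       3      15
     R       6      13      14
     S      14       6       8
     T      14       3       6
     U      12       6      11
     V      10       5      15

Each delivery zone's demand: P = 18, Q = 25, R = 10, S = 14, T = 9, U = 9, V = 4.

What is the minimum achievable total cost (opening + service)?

Minimum total cost: 749

For any fixed open set, each delivery zone goes to its cheapest open site; total = fixed + service.
{Sutton}: P→Sutton 7·18=126, Q→Sutton 3·25=75, R→Sutton 13·10=130, S→Sutton 6·14=84, T→Sutton 3·9=27, U→Sutton 6·9=54, V→Sutton 5·4=20. Service 516; fixed 233; total 749.
{Largo, Sutton}: P→Largo 5·18=90, Q→Largo 3·25=75, R→Largo 6·10=60, S→Sutton 6·14=84, T→Sutton 3·9=27, U→Sutton 6·9=54, V→Sutton 5·4=20. Service 410; fixed 754; total 1164.
{Largo}: service 695 + fixed 521 = 1216
{Largo, Sutton, Galt}: service 392 + fixed 1368 = 1760
No other subset beats 749.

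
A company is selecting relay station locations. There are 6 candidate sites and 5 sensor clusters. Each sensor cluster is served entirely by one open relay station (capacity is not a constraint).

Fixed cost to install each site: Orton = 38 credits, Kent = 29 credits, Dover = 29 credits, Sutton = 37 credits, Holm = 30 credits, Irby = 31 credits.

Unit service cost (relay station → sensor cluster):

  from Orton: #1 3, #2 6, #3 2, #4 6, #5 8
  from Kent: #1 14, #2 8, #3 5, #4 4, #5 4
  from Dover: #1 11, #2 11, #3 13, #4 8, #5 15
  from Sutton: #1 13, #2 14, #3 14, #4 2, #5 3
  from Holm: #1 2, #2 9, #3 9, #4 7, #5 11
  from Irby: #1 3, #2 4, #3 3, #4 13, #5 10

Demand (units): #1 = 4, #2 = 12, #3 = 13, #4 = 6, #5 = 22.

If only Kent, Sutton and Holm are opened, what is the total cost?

Total cost: 343

Each sensor cluster is assigned to its cheapest site among the open ones.
{Kent, Sutton, Holm}: #1→Holm 2·4=8, #2→Kent 8·12=96, #3→Kent 5·13=65, #4→Sutton 2·6=12, #5→Sutton 3·22=66. Service 247; fixed 96; total 343.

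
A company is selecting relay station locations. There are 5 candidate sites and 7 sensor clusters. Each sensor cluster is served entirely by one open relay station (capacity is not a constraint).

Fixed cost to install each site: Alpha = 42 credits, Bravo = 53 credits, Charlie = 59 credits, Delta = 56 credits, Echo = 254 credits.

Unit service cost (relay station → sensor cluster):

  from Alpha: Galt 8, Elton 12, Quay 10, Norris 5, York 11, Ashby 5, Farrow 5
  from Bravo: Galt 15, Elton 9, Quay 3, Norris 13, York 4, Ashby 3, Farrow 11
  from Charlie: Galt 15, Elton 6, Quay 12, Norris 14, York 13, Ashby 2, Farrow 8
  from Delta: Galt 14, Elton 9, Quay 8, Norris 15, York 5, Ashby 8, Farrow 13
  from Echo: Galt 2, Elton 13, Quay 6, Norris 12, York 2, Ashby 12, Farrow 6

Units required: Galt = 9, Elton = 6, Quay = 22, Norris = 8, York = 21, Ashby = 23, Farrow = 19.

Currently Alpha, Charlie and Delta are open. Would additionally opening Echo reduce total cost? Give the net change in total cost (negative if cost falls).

No — net change +93 (cost rises by 93).

Current service cost with {Alpha, Charlie, Delta}: 570.
Adding Echo: each sensor cluster re-picks its cheapest; new service cost 409, saving 161.
Extra fixed cost: 254. Net change = 254 − 161 = 93.
(Totals: 727 → 820.)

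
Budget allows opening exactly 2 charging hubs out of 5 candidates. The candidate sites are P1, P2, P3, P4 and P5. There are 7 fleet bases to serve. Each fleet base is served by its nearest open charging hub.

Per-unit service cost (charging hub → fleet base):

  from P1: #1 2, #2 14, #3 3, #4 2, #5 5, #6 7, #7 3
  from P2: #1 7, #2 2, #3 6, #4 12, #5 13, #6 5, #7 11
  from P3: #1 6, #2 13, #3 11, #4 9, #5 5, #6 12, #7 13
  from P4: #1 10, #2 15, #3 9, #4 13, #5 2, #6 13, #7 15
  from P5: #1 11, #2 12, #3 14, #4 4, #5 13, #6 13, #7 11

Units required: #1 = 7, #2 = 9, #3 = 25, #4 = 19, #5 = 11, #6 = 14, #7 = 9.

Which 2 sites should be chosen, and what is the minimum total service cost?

Choose P1 and P2; total service cost 297.

With exactly 2 open, each fleet base uses its cheapest among the chosen.
{P1, P2}: #1→P1 2·7=14, #2→P2 2·9=18, #3→P1 3·25=75, #4→P1 2·19=38, #5→P1 5·11=55, #6→P2 5·14=70, #7→P1 3·9=27. Service cost 297.
{P1, P4}: service cost 400
{P1, P5}: service cost 415
Among all 10 size-2 choices, {P1, P2} is lowest.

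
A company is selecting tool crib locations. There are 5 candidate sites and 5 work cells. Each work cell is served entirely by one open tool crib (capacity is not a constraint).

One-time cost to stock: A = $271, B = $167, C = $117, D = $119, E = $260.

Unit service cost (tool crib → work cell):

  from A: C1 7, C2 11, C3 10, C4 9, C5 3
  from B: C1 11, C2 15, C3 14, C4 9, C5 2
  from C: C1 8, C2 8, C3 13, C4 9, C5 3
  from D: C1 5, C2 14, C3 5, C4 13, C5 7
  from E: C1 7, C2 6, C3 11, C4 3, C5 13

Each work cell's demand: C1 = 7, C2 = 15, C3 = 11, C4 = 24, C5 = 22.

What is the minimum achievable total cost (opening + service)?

Minimum total cost: 718

For any fixed open set, each work cell goes to its cheapest open site; total = fixed + service.
{C}: C1→C 8·7=56, C2→C 8·15=120, C3→C 13·11=143, C4→C 9·24=216, C5→C 3·22=66. Service 601; fixed 117; total 718.
{C, D}: C1→D 5·7=35, C2→C 8·15=120, C3→D 5·11=55, C4→C 9·24=216, C5→C 3·22=66. Service 492; fixed 236; total 728.
{C, E}: service 398 + fixed 377 = 775
{A, B, C, D, E}: service 296 + fixed 934 = 1230
No other subset beats 718.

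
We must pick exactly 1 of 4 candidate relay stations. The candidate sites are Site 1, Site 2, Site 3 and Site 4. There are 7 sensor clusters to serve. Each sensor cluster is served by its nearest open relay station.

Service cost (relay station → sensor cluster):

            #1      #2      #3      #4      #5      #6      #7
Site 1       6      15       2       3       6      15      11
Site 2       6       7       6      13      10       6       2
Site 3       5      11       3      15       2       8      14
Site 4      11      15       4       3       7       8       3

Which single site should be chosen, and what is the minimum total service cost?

Choose Site 2 only; total service cost 50.

With exactly 1 open, each sensor cluster uses its cheapest among the chosen.
{Site 2}: #1→Site 2 6, #2→Site 2 7, #3→Site 2 6, #4→Site 2 13, #5→Site 2 10, #6→Site 2 6, #7→Site 2 2. Service cost 50.
{Site 4}: service cost 51
{Site 1}: service cost 58
Among all 4 size-1 choices, {Site 2} is lowest.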